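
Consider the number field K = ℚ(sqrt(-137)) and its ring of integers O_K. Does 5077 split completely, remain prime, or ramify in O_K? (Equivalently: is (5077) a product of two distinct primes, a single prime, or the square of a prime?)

Since -137 ≢ 1 mod 4, the ring of integers is ℤ[√-137] with discriminant 4·(-137) = -548.
Since gcd(5077, -548) = 1 the prime 5077 does not ramify.
Euler's criterion: (-137)^2538 mod 5077 = 1. Thus (-137|5077) = 1.
(-137/5077) = 1, so 5077 splits.

p splits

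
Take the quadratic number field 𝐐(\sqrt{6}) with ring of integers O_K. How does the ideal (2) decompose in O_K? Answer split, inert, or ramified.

2 is ramified

d = 6 ≡ 2 (mod 4), so O_K = ℤ[√6] and disc(K) = 4d = 24.
Ramification test: 2 | 24. The prime 2 ramifies in K.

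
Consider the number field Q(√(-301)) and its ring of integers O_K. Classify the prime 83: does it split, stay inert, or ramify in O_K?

splits completely

Since -301 ≢ 1 mod 4, the ring of integers is ℤ[√-301] with discriminant 4·(-301) = -1204.
Since gcd(83, -1204) = 1 the prime 83 does not ramify.
Legendre symbol by Euler's criterion: (-301/83) ≡ (-301)^41 ≡ 1 (mod 83), i.e. (-301/83) = 1.
d is a quadratic residue mod p, hence 83 splits in O_K.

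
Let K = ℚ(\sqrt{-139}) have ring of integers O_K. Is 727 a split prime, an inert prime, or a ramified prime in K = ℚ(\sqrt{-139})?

-139 mod 4 = 1, hence disc K = -139 and O_K = ℤ[(1+√-139)/2].
727 ∤ -139, so 727 is unramified.
Legendre symbol by Euler's criterion: (-139/727) ≡ (-139)^363 ≡ 726 (mod 727), i.e. (-139/727) = -1.
(-139/727) = -1, so 727 is inert.

inert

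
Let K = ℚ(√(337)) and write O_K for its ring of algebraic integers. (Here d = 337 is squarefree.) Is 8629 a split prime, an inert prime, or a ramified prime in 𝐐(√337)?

inert — (8629) stays prime in O_K

337 mod 4 = 1, hence disc K = 337 and O_K = ℤ[(1+√337)/2].
8629 ∤ 337, so 8629 is unramified.
Legendre symbol by Euler's criterion: (337/8629) ≡ 337^4314 ≡ 8628 (mod 8629), i.e. (337/8629) = -1.
(337/8629) = -1, so 8629 is inert.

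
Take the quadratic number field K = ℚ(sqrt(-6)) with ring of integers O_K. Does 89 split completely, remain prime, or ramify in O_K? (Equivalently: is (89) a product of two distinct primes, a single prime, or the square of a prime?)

inert

-6 mod 4 = 2, hence disc K = 4·(-6) = -24 and O_K = ℤ[√-6].
Since gcd(89, -24) = 1 the prime 89 does not ramify.
(-6/89) = 83^44 mod 89 = 88, giving Legendre symbol -1.
d is a non-residue mod p, hence 89 remains inert in O_K.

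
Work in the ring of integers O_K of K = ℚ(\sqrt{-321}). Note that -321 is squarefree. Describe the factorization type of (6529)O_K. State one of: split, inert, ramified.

-321 mod 4 = 3, hence disc K = 4·(-321) = -1284 and O_K = ℤ[√-321].
6529 ∤ -1284, so 6529 is unramified.
Euler's criterion: (-321)^3264 mod 6529 = 6528. Thus (-321|6529) = -1.
(-321/6529) = -1, so 6529 is inert.

inert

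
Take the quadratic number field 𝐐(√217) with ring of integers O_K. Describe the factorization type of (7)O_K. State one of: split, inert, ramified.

ramified

Since 217 ≡ 1 mod 4, the ring of integers is ℤ[(1+√217)/2] with discriminant 217.
7 divides disc(K) = 217, so 7 ramifies.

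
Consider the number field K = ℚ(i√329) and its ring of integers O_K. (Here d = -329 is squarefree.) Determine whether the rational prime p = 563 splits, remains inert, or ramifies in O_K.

inert — (563) stays prime in O_K

d = -329 ≡ 3 (mod 4), so O_K = ℤ[√-329] and disc(K) = 4d = -1316.
563 ∤ -1316, so 563 is unramified.
(-329/563) = 234^281 mod 563 = 562, giving Legendre symbol -1.
d is a non-residue mod p, hence 563 remains inert in O_K.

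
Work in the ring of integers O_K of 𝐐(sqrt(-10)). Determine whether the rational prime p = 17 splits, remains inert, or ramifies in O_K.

-10 mod 4 = 2, hence disc K = 4·(-10) = -40 and O_K = ℤ[√-10].
Since gcd(17, -40) = 1 the prime 17 does not ramify.
Euler's criterion: (-10)^8 mod 17 = 16. Thus (-10|17) = -1.
Legendre symbol -1 ⇒ 17 is inert.

inert — (17) stays prime in O_K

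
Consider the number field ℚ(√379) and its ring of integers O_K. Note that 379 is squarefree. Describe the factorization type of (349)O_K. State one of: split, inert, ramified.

Since 379 ≢ 1 mod 4, the ring of integers is ℤ[√379] with discriminant 4·379 = 1516.
Since gcd(349, 1516) = 1 the prime 349 does not ramify.
Legendre symbol by Euler's criterion: (379/349) ≡ 379^174 ≡ 348 (mod 349), i.e. (379/349) = -1.
Legendre symbol -1 ⇒ 349 is inert.

inert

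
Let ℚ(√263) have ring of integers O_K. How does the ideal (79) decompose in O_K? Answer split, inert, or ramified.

Since 263 ≢ 1 mod 4, the ring of integers is ℤ[√263] with discriminant 4·263 = 1052.
disc(K) = 1052 is not divisible by 79; 79 is unramified.
Euler's criterion: 263^39 mod 79 = 1. Thus (263|79) = 1.
Legendre symbol 1 ⇒ 79 is split.

split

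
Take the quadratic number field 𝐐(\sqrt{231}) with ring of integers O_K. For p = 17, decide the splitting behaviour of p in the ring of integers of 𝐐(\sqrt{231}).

d = 231 ≡ 3 (mod 4), so O_K = ℤ[√231] and disc(K) = 4d = 924.
Since gcd(17, 924) = 1 the prime 17 does not ramify.
Legendre symbol by Euler's criterion: (231/17) ≡ 231^8 ≡ 16 (mod 17), i.e. (231/17) = -1.
(231/17) = -1, so 17 is inert.

remains prime (inert)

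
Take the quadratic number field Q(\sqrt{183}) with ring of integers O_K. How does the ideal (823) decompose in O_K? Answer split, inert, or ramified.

split — (823) = 𝔭₁𝔭₂ with 𝔭₁ ≠ 𝔭₂

d = 183 ≡ 3 (mod 4), so O_K = ℤ[√183] and disc(K) = 4d = 732.
Since gcd(823, 732) = 1 the prime 823 does not ramify.
(183/823) = 183^411 mod 823 = 1, giving Legendre symbol 1.
Legendre symbol 1 ⇒ 823 is split.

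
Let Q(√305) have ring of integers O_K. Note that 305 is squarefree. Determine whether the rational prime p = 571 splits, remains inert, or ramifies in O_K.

571 splits in O_K

305 mod 4 = 1, hence disc K = 305 and O_K = ℤ[(1+√305)/2].
571 ∤ 305, so 571 is unramified.
Euler's criterion: 305^285 mod 571 = 1. Thus (305|571) = 1.
d is a quadratic residue mod p, hence 571 splits in O_K.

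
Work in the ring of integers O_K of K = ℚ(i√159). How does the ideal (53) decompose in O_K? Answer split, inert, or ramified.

-159 mod 4 = 1, hence disc K = -159 and O_K = ℤ[(1+√-159)/2].
53 divides disc(K) = -159, so 53 ramifies.

p ramifies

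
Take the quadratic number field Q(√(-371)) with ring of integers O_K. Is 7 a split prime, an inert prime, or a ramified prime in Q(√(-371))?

p ramifies

d = -371 ≡ 1 (mod 4), so O_K = ℤ[(1+√-371)/2] and disc(K) = d = -371.
disc(K) = -371 = 7·(-53), so p = 7 is ramified.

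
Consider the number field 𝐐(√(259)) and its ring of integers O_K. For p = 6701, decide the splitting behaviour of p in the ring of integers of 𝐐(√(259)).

split

d = 259 ≡ 3 (mod 4), so O_K = ℤ[√259] and disc(K) = 4d = 1036.
6701 ∤ 1036, so 6701 is unramified.
Compute (259/6701) via Euler: 259^((6701-1)/2) mod 6701 = 1, so (259/6701) = 1.
(259/6701) = 1, so 6701 splits.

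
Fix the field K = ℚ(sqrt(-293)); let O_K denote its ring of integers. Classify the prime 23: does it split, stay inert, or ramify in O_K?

p splits

Since -293 ≢ 1 mod 4, the ring of integers is ℤ[√-293] with discriminant 4·(-293) = -1172.
Since gcd(23, -1172) = 1 the prime 23 does not ramify.
Compute (-293/23) via Euler: 6^((23-1)/2) mod 23 = 1, so (-293/23) = 1.
(-293/23) = 1, so 23 splits.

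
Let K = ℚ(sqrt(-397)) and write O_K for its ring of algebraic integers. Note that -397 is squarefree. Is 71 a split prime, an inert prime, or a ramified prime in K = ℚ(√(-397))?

-397 mod 4 = 3, hence disc K = 4·(-397) = -1588 and O_K = ℤ[√-397].
Since gcd(71, -1588) = 1 the prime 71 does not ramify.
Euler's criterion: (-397)^35 mod 71 = 1. Thus (-397|71) = 1.
(-397/71) = 1, so 71 splits.

split — (71) = 𝔭₁𝔭₂ with 𝔭₁ ≠ 𝔭₂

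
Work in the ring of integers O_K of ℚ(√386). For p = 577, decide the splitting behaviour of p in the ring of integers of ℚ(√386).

577 splits in O_K

d = 386 ≡ 2 (mod 4), so O_K = ℤ[√386] and disc(K) = 4d = 1544.
disc(K) = 1544 is not divisible by 577; 577 is unramified.
Legendre symbol by Euler's criterion: (386/577) ≡ 386^288 ≡ 1 (mod 577), i.e. (386/577) = 1.
Legendre symbol 1 ⇒ 577 is split.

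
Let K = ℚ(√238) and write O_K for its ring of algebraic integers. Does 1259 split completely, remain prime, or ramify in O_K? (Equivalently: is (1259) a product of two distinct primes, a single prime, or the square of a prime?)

238 mod 4 = 2, hence disc K = 4·238 = 952 and O_K = ℤ[√238].
disc(K) = 952 is not divisible by 1259; 1259 is unramified.
Legendre symbol by Euler's criterion: (238/1259) ≡ 238^629 ≡ 1258 (mod 1259), i.e. (238/1259) = -1.
Legendre symbol -1 ⇒ 1259 is inert.

1259 remains inert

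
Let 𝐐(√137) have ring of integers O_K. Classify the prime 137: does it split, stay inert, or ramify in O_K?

d = 137 ≡ 1 (mod 4), so O_K = ℤ[(1+√137)/2] and disc(K) = d = 137.
137 divides disc(K) = 137, so 137 ramifies.

ramifies in O_K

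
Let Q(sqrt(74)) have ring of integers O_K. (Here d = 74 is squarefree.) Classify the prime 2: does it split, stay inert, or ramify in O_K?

74 mod 4 = 2, hence disc K = 4·74 = 296 and O_K = ℤ[√74].
2 divides disc(K) = 296, so 2 ramifies.

p ramifies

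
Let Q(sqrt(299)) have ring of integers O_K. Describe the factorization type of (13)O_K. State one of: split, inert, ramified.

d = 299 ≡ 3 (mod 4), so O_K = ℤ[√299] and disc(K) = 4d = 1196.
disc(K) = 1196 = 13·92, so p = 13 is ramified.

ramified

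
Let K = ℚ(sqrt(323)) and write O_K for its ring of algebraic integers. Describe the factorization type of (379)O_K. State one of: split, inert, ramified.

remains prime (inert)

323 mod 4 = 3, hence disc K = 4·323 = 1292 and O_K = ℤ[√323].
379 ∤ 1292, so 379 is unramified.
Euler's criterion: 323^189 mod 379 = 378. Thus (323|379) = -1.
Legendre symbol -1 ⇒ 379 is inert.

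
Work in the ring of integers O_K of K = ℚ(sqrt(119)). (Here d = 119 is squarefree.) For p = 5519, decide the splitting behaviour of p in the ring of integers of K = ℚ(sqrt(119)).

d = 119 ≡ 3 (mod 4), so O_K = ℤ[√119] and disc(K) = 4d = 476.
Since gcd(5519, 476) = 1 the prime 5519 does not ramify.
Compute (119/5519) via Euler: 119^((5519-1)/2) mod 5519 = 5518, so (119/5519) = -1.
Legendre symbol -1 ⇒ 5519 is inert.

remains prime (inert)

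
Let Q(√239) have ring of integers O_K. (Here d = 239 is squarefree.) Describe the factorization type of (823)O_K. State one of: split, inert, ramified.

p splits

Since 239 ≢ 1 mod 4, the ring of integers is ℤ[√239] with discriminant 4·239 = 956.
Since gcd(823, 956) = 1 the prime 823 does not ramify.
Compute (239/823) via Euler: 239^((823-1)/2) mod 823 = 1, so (239/823) = 1.
d is a quadratic residue mod p, hence 823 splits in O_K.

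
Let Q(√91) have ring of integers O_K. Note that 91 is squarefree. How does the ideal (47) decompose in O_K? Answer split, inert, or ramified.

47 remains inert

d = 91 ≡ 3 (mod 4), so O_K = ℤ[√91] and disc(K) = 4d = 364.
disc(K) = 364 is not divisible by 47; 47 is unramified.
(91/47) = 44^23 mod 47 = 46, giving Legendre symbol -1.
d is a non-residue mod p, hence 47 remains inert in O_K.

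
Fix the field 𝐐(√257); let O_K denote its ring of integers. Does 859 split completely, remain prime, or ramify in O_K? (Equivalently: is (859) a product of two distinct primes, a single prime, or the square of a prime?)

d = 257 ≡ 1 (mod 4), so O_K = ℤ[(1+√257)/2] and disc(K) = d = 257.
859 ∤ 257, so 859 is unramified.
Euler's criterion: 257^429 mod 859 = 1. Thus (257|859) = 1.
Legendre symbol 1 ⇒ 859 is split.

split — (859) = 𝔭₁𝔭₂ with 𝔭₁ ≠ 𝔭₂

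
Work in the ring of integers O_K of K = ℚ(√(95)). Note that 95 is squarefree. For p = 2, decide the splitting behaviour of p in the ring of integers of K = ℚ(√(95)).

d = 95 ≡ 3 (mod 4), so O_K = ℤ[√95] and disc(K) = 4d = 380.
Ramification test: 2 | 380. The prime 2 ramifies in K.

2 is ramified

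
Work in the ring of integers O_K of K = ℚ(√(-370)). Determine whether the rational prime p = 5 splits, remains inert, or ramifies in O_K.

5 is ramified

Since -370 ≢ 1 mod 4, the ring of integers is ℤ[√-370] with discriminant 4·(-370) = -1480.
Ramification test: 5 | -1480. The prime 5 ramifies in K.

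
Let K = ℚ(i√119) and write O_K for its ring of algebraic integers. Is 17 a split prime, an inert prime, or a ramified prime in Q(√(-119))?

ramified

d = -119 ≡ 1 (mod 4), so O_K = ℤ[(1+√-119)/2] and disc(K) = d = -119.
disc(K) = -119 = 17·(-7), so p = 17 is ramified.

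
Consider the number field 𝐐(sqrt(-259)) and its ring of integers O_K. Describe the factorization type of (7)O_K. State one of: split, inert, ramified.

p ramifies

d = -259 ≡ 1 (mod 4), so O_K = ℤ[(1+√-259)/2] and disc(K) = d = -259.
disc(K) = -259 = 7·(-37), so p = 7 is ramified.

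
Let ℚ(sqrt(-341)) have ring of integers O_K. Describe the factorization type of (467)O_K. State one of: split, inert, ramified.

467 remains inert

Since -341 ≢ 1 mod 4, the ring of integers is ℤ[√-341] with discriminant 4·(-341) = -1364.
467 ∤ -1364, so 467 is unramified.
(-341/467) = 126^233 mod 467 = 466, giving Legendre symbol -1.
(-341/467) = -1, so 467 is inert.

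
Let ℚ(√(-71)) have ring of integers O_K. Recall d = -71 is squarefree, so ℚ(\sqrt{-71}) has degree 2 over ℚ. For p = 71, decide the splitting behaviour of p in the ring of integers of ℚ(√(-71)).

d = -71 ≡ 1 (mod 4), so O_K = ℤ[(1+√-71)/2] and disc(K) = d = -71.
Ramification test: 71 | -71. The prime 71 ramifies in K.

ramifies in O_K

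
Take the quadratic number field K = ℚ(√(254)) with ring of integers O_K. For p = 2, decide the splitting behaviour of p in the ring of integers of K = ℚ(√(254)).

d = 254 ≡ 2 (mod 4), so O_K = ℤ[√254] and disc(K) = 4d = 1016.
Ramification test: 2 | 1016. The prime 2 ramifies in K.

ramified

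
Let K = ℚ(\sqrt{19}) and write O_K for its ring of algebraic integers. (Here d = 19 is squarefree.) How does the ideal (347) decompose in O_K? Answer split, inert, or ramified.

19 mod 4 = 3, hence disc K = 4·19 = 76 and O_K = ℤ[√19].
347 ∤ 76, so 347 is unramified.
(19/347) = 19^173 mod 347 = 346, giving Legendre symbol -1.
(19/347) = -1, so 347 is inert.

347 remains inert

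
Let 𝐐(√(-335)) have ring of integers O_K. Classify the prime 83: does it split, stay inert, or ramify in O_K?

d = -335 ≡ 1 (mod 4), so O_K = ℤ[(1+√-335)/2] and disc(K) = d = -335.
disc(K) = -335 is not divisible by 83; 83 is unramified.
Legendre symbol by Euler's criterion: (-335/83) ≡ (-335)^41 ≡ 82 (mod 83), i.e. (-335/83) = -1.
(-335/83) = -1, so 83 is inert.

83 remains inert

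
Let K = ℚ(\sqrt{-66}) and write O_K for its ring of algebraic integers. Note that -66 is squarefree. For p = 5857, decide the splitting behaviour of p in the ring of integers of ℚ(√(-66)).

split

Since -66 ≢ 1 mod 4, the ring of integers is ℤ[√-66] with discriminant 4·(-66) = -264.
disc(K) = -264 is not divisible by 5857; 5857 is unramified.
Legendre symbol by Euler's criterion: (-66/5857) ≡ (-66)^2928 ≡ 1 (mod 5857), i.e. (-66/5857) = 1.
Legendre symbol 1 ⇒ 5857 is split.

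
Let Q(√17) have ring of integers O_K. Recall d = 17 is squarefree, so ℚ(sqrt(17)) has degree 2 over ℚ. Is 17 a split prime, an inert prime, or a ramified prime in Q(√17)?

Since 17 ≡ 1 mod 4, the ring of integers is ℤ[(1+√17)/2] with discriminant 17.
Ramification test: 17 | 17. The prime 17 ramifies in K.

ramified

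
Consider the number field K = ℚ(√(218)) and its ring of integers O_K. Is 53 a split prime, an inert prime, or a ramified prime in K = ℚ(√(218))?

53 splits in O_K

Since 218 ≢ 1 mod 4, the ring of integers is ℤ[√218] with discriminant 4·218 = 872.
53 ∤ 872, so 53 is unramified.
Euler's criterion: 218^26 mod 53 = 1. Thus (218|53) = 1.
d is a quadratic residue mod p, hence 53 splits in O_K.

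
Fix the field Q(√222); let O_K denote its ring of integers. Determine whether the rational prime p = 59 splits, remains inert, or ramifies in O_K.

d = 222 ≡ 2 (mod 4), so O_K = ℤ[√222] and disc(K) = 4d = 888.
disc(K) = 888 is not divisible by 59; 59 is unramified.
Legendre symbol by Euler's criterion: (222/59) ≡ 222^29 ≡ 1 (mod 59), i.e. (222/59) = 1.
(222/59) = 1, so 59 splits.

split — (59) = 𝔭₁𝔭₂ with 𝔭₁ ≠ 𝔭₂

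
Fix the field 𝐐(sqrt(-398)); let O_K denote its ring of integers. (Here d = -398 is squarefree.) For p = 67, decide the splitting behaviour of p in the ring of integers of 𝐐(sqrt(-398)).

-398 mod 4 = 2, hence disc K = 4·(-398) = -1592 and O_K = ℤ[√-398].
67 ∤ -1592, so 67 is unramified.
Euler's criterion: (-398)^33 mod 67 = 1. Thus (-398|67) = 1.
(-398/67) = 1, so 67 splits.

splits completely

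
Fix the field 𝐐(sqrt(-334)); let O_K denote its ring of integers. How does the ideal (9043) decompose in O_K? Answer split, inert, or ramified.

Since -334 ≢ 1 mod 4, the ring of integers is ℤ[√-334] with discriminant 4·(-334) = -1336.
Since gcd(9043, -1336) = 1 the prime 9043 does not ramify.
Euler's criterion: (-334)^4521 mod 9043 = 9042. Thus (-334|9043) = -1.
(-334/9043) = -1, so 9043 is inert.

inert — (9043) stays prime in O_K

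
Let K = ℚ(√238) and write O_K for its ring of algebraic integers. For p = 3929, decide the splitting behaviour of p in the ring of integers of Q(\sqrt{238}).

split — (3929) = 𝔭₁𝔭₂ with 𝔭₁ ≠ 𝔭₂

d = 238 ≡ 2 (mod 4), so O_K = ℤ[√238] and disc(K) = 4d = 952.
disc(K) = 952 is not divisible by 3929; 3929 is unramified.
Euler's criterion: 238^1964 mod 3929 = 1. Thus (238|3929) = 1.
d is a quadratic residue mod p, hence 3929 splits in O_K.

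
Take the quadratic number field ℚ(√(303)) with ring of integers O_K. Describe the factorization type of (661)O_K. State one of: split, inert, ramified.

Since 303 ≢ 1 mod 4, the ring of integers is ℤ[√303] with discriminant 4·303 = 1212.
disc(K) = 1212 is not divisible by 661; 661 is unramified.
(303/661) = 303^330 mod 661 = 660, giving Legendre symbol -1.
Legendre symbol -1 ⇒ 661 is inert.

661 remains inert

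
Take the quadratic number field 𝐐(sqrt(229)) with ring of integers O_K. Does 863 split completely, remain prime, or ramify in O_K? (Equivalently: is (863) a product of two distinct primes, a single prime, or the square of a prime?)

Since 229 ≡ 1 mod 4, the ring of integers is ℤ[(1+√229)/2] with discriminant 229.
Since gcd(863, 229) = 1 the prime 863 does not ramify.
(229/863) = 229^431 mod 863 = 1, giving Legendre symbol 1.
(229/863) = 1, so 863 splits.

863 splits in O_K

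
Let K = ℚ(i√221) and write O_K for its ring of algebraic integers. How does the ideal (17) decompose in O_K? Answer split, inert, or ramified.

ramifies in O_K

-221 mod 4 = 3, hence disc K = 4·(-221) = -884 and O_K = ℤ[√-221].
17 divides disc(K) = -884, so 17 ramifies.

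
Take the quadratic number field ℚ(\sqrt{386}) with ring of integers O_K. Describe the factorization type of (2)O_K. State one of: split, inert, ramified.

386 mod 4 = 2, hence disc K = 4·386 = 1544 and O_K = ℤ[√386].
Ramification test: 2 | 1544. The prime 2 ramifies in K.

ramified — (2) = 𝔭²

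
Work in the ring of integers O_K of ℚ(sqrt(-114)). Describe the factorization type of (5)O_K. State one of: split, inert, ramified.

-114 mod 4 = 2, hence disc K = 4·(-114) = -456 and O_K = ℤ[√-114].
5 ∤ -456, so 5 is unramified.
Legendre symbol by Euler's criterion: (-114/5) ≡ (-114)^2 ≡ 1 (mod 5), i.e. (-114/5) = 1.
(-114/5) = 1, so 5 splits.

split — (5) = 𝔭₁𝔭₂ with 𝔭₁ ≠ 𝔭₂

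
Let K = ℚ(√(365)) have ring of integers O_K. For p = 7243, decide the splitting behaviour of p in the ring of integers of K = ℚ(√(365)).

Since 365 ≡ 1 mod 4, the ring of integers is ℤ[(1+√365)/2] with discriminant 365.
disc(K) = 365 is not divisible by 7243; 7243 is unramified.
Euler's criterion: 365^3621 mod 7243 = 7242. Thus (365|7243) = -1.
Legendre symbol -1 ⇒ 7243 is inert.

remains prime (inert)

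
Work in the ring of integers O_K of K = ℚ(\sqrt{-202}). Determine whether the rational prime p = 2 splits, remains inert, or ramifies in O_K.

d = -202 ≡ 2 (mod 4), so O_K = ℤ[√-202] and disc(K) = 4d = -808.
disc(K) = -808 = 2·(-404), so p = 2 is ramified.

2 is ramified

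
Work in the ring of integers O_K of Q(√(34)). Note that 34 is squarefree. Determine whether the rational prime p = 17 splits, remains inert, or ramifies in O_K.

ramifies in O_K

Since 34 ≢ 1 mod 4, the ring of integers is ℤ[√34] with discriminant 4·34 = 136.
Ramification test: 17 | 136. The prime 17 ramifies in K.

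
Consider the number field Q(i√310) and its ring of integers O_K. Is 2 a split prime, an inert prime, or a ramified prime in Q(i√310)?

-310 mod 4 = 2, hence disc K = 4·(-310) = -1240 and O_K = ℤ[√-310].
2 divides disc(K) = -1240, so 2 ramifies.

p ramifies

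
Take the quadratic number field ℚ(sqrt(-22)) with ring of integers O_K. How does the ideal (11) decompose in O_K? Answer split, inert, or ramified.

-22 mod 4 = 2, hence disc K = 4·(-22) = -88 and O_K = ℤ[√-22].
disc(K) = -88 = 11·(-8), so p = 11 is ramified.

p ramifies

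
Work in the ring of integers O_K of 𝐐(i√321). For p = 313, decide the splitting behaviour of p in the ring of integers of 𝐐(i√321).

d = -321 ≡ 3 (mod 4), so O_K = ℤ[√-321] and disc(K) = 4d = -1284.
disc(K) = -1284 is not divisible by 313; 313 is unramified.
Compute (-321/313) via Euler: 305^((313-1)/2) mod 313 = 1, so (-321/313) = 1.
d is a quadratic residue mod p, hence 313 splits in O_K.

p splits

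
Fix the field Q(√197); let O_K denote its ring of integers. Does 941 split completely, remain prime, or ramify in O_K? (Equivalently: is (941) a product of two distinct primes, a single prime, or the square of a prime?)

remains prime (inert)

Since 197 ≡ 1 mod 4, the ring of integers is ℤ[(1+√197)/2] with discriminant 197.
Since gcd(941, 197) = 1 the prime 941 does not ramify.
Legendre symbol by Euler's criterion: (197/941) ≡ 197^470 ≡ 940 (mod 941), i.e. (197/941) = -1.
(197/941) = -1, so 941 is inert.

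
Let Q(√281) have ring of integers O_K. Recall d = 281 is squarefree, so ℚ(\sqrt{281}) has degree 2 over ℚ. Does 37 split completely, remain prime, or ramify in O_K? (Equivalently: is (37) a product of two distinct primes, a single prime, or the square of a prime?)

37 remains inert

281 mod 4 = 1, hence disc K = 281 and O_K = ℤ[(1+√281)/2].
disc(K) = 281 is not divisible by 37; 37 is unramified.
(281/37) = 22^18 mod 37 = 36, giving Legendre symbol -1.
Legendre symbol -1 ⇒ 37 is inert.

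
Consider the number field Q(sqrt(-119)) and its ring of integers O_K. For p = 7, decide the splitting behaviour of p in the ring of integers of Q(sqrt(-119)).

ramified — (7) = 𝔭²

d = -119 ≡ 1 (mod 4), so O_K = ℤ[(1+√-119)/2] and disc(K) = d = -119.
7 divides disc(K) = -119, so 7 ramifies.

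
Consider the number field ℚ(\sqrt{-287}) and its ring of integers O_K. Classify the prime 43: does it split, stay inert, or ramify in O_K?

p splits

Since -287 ≡ 1 mod 4, the ring of integers is ℤ[(1+√-287)/2] with discriminant -287.
Since gcd(43, -287) = 1 the prime 43 does not ramify.
Compute (-287/43) via Euler: 14^((43-1)/2) mod 43 = 1, so (-287/43) = 1.
d is a quadratic residue mod p, hence 43 splits in O_K.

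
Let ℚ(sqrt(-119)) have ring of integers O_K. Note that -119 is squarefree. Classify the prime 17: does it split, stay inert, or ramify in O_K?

-119 mod 4 = 1, hence disc K = -119 and O_K = ℤ[(1+√-119)/2].
disc(K) = -119 = 17·(-7), so p = 17 is ramified.

17 is ramified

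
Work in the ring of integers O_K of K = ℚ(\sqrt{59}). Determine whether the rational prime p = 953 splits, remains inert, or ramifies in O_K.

split

59 mod 4 = 3, hence disc K = 4·59 = 236 and O_K = ℤ[√59].
953 ∤ 236, so 953 is unramified.
Compute (59/953) via Euler: 59^((953-1)/2) mod 953 = 1, so (59/953) = 1.
d is a quadratic residue mod p, hence 953 splits in O_K.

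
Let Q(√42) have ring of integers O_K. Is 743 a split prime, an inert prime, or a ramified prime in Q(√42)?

Since 42 ≢ 1 mod 4, the ring of integers is ℤ[√42] with discriminant 4·42 = 168.
Since gcd(743, 168) = 1 the prime 743 does not ramify.
(42/743) = 42^371 mod 743 = 742, giving Legendre symbol -1.
(42/743) = -1, so 743 is inert.

remains prime (inert)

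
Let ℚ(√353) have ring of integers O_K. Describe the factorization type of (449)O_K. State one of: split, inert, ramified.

353 mod 4 = 1, hence disc K = 353 and O_K = ℤ[(1+√353)/2].
Since gcd(449, 353) = 1 the prime 449 does not ramify.
Euler's criterion: 353^224 mod 449 = 448. Thus (353|449) = -1.
d is a non-residue mod p, hence 449 remains inert in O_K.

p is inert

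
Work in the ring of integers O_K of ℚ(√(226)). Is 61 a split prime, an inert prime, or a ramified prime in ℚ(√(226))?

d = 226 ≡ 2 (mod 4), so O_K = ℤ[√226] and disc(K) = 4d = 904.
61 ∤ 904, so 61 is unramified.
Euler's criterion: 226^30 mod 61 = 60. Thus (226|61) = -1.
Legendre symbol -1 ⇒ 61 is inert.

61 remains inert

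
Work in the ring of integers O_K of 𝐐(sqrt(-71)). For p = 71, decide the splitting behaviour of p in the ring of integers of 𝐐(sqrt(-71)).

-71 mod 4 = 1, hence disc K = -71 and O_K = ℤ[(1+√-71)/2].
71 divides disc(K) = -71, so 71 ramifies.

p ramifies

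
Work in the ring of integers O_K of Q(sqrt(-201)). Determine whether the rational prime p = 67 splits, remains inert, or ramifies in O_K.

67 is ramified

-201 mod 4 = 3, hence disc K = 4·(-201) = -804 and O_K = ℤ[√-201].
67 divides disc(K) = -804, so 67 ramifies.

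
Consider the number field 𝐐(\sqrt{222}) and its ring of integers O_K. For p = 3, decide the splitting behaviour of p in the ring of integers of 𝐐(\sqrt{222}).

d = 222 ≡ 2 (mod 4), so O_K = ℤ[√222] and disc(K) = 4d = 888.
Ramification test: 3 | 888. The prime 3 ramifies in K.

p ramifies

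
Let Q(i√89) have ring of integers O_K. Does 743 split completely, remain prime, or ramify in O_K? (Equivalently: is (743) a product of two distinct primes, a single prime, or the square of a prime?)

p splits

d = -89 ≡ 3 (mod 4), so O_K = ℤ[√-89] and disc(K) = 4d = -356.
743 ∤ -356, so 743 is unramified.
Legendre symbol by Euler's criterion: (-89/743) ≡ (-89)^371 ≡ 1 (mod 743), i.e. (-89/743) = 1.
d is a quadratic residue mod p, hence 743 splits in O_K.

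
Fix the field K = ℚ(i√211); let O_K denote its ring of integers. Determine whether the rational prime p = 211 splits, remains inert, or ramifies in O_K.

Since -211 ≡ 1 mod 4, the ring of integers is ℤ[(1+√-211)/2] with discriminant -211.
disc(K) = -211 = 211·(-1), so p = 211 is ramified.

ramifies in O_K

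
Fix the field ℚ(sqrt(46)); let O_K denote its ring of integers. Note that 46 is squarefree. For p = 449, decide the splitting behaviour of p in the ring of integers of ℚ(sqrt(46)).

d = 46 ≡ 2 (mod 4), so O_K = ℤ[√46] and disc(K) = 4d = 184.
disc(K) = 184 is not divisible by 449; 449 is unramified.
(46/449) = 46^224 mod 449 = 1, giving Legendre symbol 1.
Legendre symbol 1 ⇒ 449 is split.

split — (449) = 𝔭₁𝔭₂ with 𝔭₁ ≠ 𝔭₂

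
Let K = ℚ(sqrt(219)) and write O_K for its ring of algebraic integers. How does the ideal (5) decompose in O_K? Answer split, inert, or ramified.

5 splits in O_K

Since 219 ≢ 1 mod 4, the ring of integers is ℤ[√219] with discriminant 4·219 = 876.
5 ∤ 876, so 5 is unramified.
Compute (219/5) via Euler: 4^((5-1)/2) mod 5 = 1, so (219/5) = 1.
d is a quadratic residue mod p, hence 5 splits in O_K.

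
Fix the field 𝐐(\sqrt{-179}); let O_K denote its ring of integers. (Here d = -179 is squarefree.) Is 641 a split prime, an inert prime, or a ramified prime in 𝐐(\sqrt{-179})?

remains prime (inert)

d = -179 ≡ 1 (mod 4), so O_K = ℤ[(1+√-179)/2] and disc(K) = d = -179.
disc(K) = -179 is not divisible by 641; 641 is unramified.
Euler's criterion: (-179)^320 mod 641 = 640. Thus (-179|641) = -1.
Legendre symbol -1 ⇒ 641 is inert.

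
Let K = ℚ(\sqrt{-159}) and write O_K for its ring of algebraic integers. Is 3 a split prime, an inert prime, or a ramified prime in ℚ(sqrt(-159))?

Since -159 ≡ 1 mod 4, the ring of integers is ℤ[(1+√-159)/2] with discriminant -159.
3 divides disc(K) = -159, so 3 ramifies.

ramified — (3) = 𝔭²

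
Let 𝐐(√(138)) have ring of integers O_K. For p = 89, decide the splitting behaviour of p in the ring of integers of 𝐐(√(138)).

p splits

138 mod 4 = 2, hence disc K = 4·138 = 552 and O_K = ℤ[√138].
89 ∤ 552, so 89 is unramified.
Euler's criterion: 138^44 mod 89 = 1. Thus (138|89) = 1.
Legendre symbol 1 ⇒ 89 is split.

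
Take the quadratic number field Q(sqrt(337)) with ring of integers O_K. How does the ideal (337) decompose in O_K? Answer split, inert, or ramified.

337 mod 4 = 1, hence disc K = 337 and O_K = ℤ[(1+√337)/2].
337 divides disc(K) = 337, so 337 ramifies.

p ramifies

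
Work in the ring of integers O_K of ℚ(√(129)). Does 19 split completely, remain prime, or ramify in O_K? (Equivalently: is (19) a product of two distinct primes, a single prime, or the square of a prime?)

remains prime (inert)

Since 129 ≡ 1 mod 4, the ring of integers is ℤ[(1+√129)/2] with discriminant 129.
Since gcd(19, 129) = 1 the prime 19 does not ramify.
(129/19) = 15^9 mod 19 = 18, giving Legendre symbol -1.
Legendre symbol -1 ⇒ 19 is inert.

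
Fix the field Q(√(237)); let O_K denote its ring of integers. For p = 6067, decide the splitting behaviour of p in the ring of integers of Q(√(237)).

d = 237 ≡ 1 (mod 4), so O_K = ℤ[(1+√237)/2] and disc(K) = d = 237.
6067 ∤ 237, so 6067 is unramified.
Compute (237/6067) via Euler: 237^((6067-1)/2) mod 6067 = 6066, so (237/6067) = -1.
d is a non-residue mod p, hence 6067 remains inert in O_K.

p is inert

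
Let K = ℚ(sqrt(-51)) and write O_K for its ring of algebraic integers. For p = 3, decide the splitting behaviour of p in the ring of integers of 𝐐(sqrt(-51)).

Since -51 ≡ 1 mod 4, the ring of integers is ℤ[(1+√-51)/2] with discriminant -51.
disc(K) = -51 = 3·(-17), so p = 3 is ramified.

p ramifies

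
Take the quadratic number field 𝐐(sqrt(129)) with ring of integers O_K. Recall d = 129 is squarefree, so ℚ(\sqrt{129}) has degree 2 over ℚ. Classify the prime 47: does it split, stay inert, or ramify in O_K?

Since 129 ≡ 1 mod 4, the ring of integers is ℤ[(1+√129)/2] with discriminant 129.
Since gcd(47, 129) = 1 the prime 47 does not ramify.
Legendre symbol by Euler's criterion: (129/47) ≡ 129^23 ≡ 46 (mod 47), i.e. (129/47) = -1.
(129/47) = -1, so 47 is inert.

47 remains inert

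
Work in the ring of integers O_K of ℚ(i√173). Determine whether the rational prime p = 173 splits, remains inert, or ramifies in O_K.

ramifies in O_K

Since -173 ≢ 1 mod 4, the ring of integers is ℤ[√-173] with discriminant 4·(-173) = -692.
disc(K) = -692 = 173·(-4), so p = 173 is ramified.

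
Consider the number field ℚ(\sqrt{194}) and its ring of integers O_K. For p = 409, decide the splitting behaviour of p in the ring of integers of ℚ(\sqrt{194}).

194 mod 4 = 2, hence disc K = 4·194 = 776 and O_K = ℤ[√194].
disc(K) = 776 is not divisible by 409; 409 is unramified.
Legendre symbol by Euler's criterion: (194/409) ≡ 194^204 ≡ 408 (mod 409), i.e. (194/409) = -1.
Legendre symbol -1 ⇒ 409 is inert.

inert — (409) stays prime in O_K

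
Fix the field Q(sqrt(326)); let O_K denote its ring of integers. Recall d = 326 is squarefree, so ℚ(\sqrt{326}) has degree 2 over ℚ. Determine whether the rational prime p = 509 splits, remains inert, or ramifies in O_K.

split

326 mod 4 = 2, hence disc K = 4·326 = 1304 and O_K = ℤ[√326].
disc(K) = 1304 is not divisible by 509; 509 is unramified.
Compute (326/509) via Euler: 326^((509-1)/2) mod 509 = 1, so (326/509) = 1.
Legendre symbol 1 ⇒ 509 is split.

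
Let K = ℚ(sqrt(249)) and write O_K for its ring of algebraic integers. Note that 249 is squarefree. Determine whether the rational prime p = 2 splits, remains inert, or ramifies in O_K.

Since 249 ≡ 1 mod 4, the ring of integers is ℤ[(1+√249)/2] with discriminant 249.
Since gcd(2, 249) = 1 the prime 2 does not ramify.
d ≡ 1 (mod 8); the supplementary law gives 2 split.

split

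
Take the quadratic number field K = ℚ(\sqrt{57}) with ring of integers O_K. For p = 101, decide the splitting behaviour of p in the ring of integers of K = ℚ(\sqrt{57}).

57 mod 4 = 1, hence disc K = 57 and O_K = ℤ[(1+√57)/2].
disc(K) = 57 is not divisible by 101; 101 is unramified.
Euler's criterion: 57^50 mod 101 = 100. Thus (57|101) = -1.
d is a non-residue mod p, hence 101 remains inert in O_K.

p is inert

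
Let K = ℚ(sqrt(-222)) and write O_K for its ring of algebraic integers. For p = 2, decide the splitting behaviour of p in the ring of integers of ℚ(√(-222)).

ramifies in O_K

-222 mod 4 = 2, hence disc K = 4·(-222) = -888 and O_K = ℤ[√-222].
Ramification test: 2 | -888. The prime 2 ramifies in K.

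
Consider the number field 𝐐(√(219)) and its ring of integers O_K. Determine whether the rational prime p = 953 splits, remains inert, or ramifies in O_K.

Since 219 ≢ 1 mod 4, the ring of integers is ℤ[√219] with discriminant 4·219 = 876.
Since gcd(953, 876) = 1 the prime 953 does not ramify.
Euler's criterion: 219^476 mod 953 = 952. Thus (219|953) = -1.
(219/953) = -1, so 953 is inert.

remains prime (inert)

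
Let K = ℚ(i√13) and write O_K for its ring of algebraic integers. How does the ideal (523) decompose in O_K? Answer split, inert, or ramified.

Since -13 ≢ 1 mod 4, the ring of integers is ℤ[√-13] with discriminant 4·(-13) = -52.
523 ∤ -52, so 523 is unramified.
(-13/523) = 510^261 mod 523 = 522, giving Legendre symbol -1.
d is a non-residue mod p, hence 523 remains inert in O_K.

inert — (523) stays prime in O_K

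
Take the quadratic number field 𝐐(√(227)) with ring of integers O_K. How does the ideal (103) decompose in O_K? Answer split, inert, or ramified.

Since 227 ≢ 1 mod 4, the ring of integers is ℤ[√227] with discriminant 4·227 = 908.
disc(K) = 908 is not divisible by 103; 103 is unramified.
Compute (227/103) via Euler: 21^((103-1)/2) mod 103 = 102, so (227/103) = -1.
(227/103) = -1, so 103 is inert.

remains prime (inert)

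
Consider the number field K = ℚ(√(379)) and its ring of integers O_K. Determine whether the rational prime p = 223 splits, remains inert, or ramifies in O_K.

223 splits in O_K

d = 379 ≡ 3 (mod 4), so O_K = ℤ[√379] and disc(K) = 4d = 1516.
disc(K) = 1516 is not divisible by 223; 223 is unramified.
(379/223) = 156^111 mod 223 = 1, giving Legendre symbol 1.
(379/223) = 1, so 223 splits.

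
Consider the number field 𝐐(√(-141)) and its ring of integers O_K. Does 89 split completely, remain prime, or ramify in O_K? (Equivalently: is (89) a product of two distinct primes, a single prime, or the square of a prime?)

-141 mod 4 = 3, hence disc K = 4·(-141) = -564 and O_K = ℤ[√-141].
disc(K) = -564 is not divisible by 89; 89 is unramified.
Euler's criterion: (-141)^44 mod 89 = 88. Thus (-141|89) = -1.
d is a non-residue mod p, hence 89 remains inert in O_K.

remains prime (inert)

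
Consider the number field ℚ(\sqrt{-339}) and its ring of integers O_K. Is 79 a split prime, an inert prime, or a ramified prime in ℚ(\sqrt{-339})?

d = -339 ≡ 1 (mod 4), so O_K = ℤ[(1+√-339)/2] and disc(K) = d = -339.
Since gcd(79, -339) = 1 the prime 79 does not ramify.
(-339/79) = 56^39 mod 79 = 78, giving Legendre symbol -1.
(-339/79) = -1, so 79 is inert.

79 remains inert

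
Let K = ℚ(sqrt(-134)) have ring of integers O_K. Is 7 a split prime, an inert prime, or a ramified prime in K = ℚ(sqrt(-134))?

inert — (7) stays prime in O_K

-134 mod 4 = 2, hence disc K = 4·(-134) = -536 and O_K = ℤ[√-134].
7 ∤ -536, so 7 is unramified.
Legendre symbol by Euler's criterion: (-134/7) ≡ (-134)^3 ≡ 6 (mod 7), i.e. (-134/7) = -1.
Legendre symbol -1 ⇒ 7 is inert.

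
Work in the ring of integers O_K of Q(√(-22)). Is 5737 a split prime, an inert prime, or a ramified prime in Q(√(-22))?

-22 mod 4 = 2, hence disc K = 4·(-22) = -88 and O_K = ℤ[√-22].
5737 ∤ -88, so 5737 is unramified.
(-22/5737) = 5715^2868 mod 5737 = 5736, giving Legendre symbol -1.
Legendre symbol -1 ⇒ 5737 is inert.

p is inert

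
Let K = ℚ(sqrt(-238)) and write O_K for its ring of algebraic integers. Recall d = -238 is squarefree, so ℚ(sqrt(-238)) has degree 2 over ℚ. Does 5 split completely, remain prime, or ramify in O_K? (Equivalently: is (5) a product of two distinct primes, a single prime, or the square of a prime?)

d = -238 ≡ 2 (mod 4), so O_K = ℤ[√-238] and disc(K) = 4d = -952.
disc(K) = -952 is not divisible by 5; 5 is unramified.
Euler's criterion: (-238)^2 mod 5 = 4. Thus (-238|5) = -1.
Legendre symbol -1 ⇒ 5 is inert.

inert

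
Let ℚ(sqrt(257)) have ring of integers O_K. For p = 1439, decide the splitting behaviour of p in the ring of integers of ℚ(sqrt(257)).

inert — (1439) stays prime in O_K

Since 257 ≡ 1 mod 4, the ring of integers is ℤ[(1+√257)/2] with discriminant 257.
disc(K) = 257 is not divisible by 1439; 1439 is unramified.
(257/1439) = 257^719 mod 1439 = 1438, giving Legendre symbol -1.
(257/1439) = -1, so 1439 is inert.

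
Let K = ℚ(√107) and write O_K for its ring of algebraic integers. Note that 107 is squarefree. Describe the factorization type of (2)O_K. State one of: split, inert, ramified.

d = 107 ≡ 3 (mod 4), so O_K = ℤ[√107] and disc(K) = 4d = 428.
Ramification test: 2 | 428. The prime 2 ramifies in K.

2 is ramified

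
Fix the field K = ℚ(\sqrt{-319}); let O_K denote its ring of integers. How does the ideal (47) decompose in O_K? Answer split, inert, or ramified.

d = -319 ≡ 1 (mod 4), so O_K = ℤ[(1+√-319)/2] and disc(K) = d = -319.
disc(K) = -319 is not divisible by 47; 47 is unramified.
Compute (-319/47) via Euler: 10^((47-1)/2) mod 47 = 46, so (-319/47) = -1.
Legendre symbol -1 ⇒ 47 is inert.

inert — (47) stays prime in O_K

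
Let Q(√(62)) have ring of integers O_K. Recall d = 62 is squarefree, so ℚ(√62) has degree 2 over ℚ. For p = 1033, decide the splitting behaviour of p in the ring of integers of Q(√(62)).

d = 62 ≡ 2 (mod 4), so O_K = ℤ[√62] and disc(K) = 4d = 248.
Since gcd(1033, 248) = 1 the prime 1033 does not ramify.
(62/1033) = 62^516 mod 1033 = 1, giving Legendre symbol 1.
(62/1033) = 1, so 1033 splits.

p splits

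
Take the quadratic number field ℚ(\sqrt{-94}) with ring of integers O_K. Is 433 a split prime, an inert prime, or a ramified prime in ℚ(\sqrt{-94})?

remains prime (inert)

d = -94 ≡ 2 (mod 4), so O_K = ℤ[√-94] and disc(K) = 4d = -376.
disc(K) = -376 is not divisible by 433; 433 is unramified.
Legendre symbol by Euler's criterion: (-94/433) ≡ (-94)^216 ≡ 432 (mod 433), i.e. (-94/433) = -1.
(-94/433) = -1, so 433 is inert.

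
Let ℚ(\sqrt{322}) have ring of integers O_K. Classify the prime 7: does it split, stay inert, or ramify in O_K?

7 is ramified

322 mod 4 = 2, hence disc K = 4·322 = 1288 and O_K = ℤ[√322].
disc(K) = 1288 = 7·184, so p = 7 is ramified.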